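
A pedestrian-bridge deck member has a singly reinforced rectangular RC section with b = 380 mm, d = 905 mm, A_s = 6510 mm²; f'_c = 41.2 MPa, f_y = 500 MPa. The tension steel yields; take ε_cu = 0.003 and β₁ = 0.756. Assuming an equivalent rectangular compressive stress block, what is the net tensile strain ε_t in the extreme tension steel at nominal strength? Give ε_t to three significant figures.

a = A_s f_y/(0.85 f'_c b) = 244.60 mm.
β₁ = 0.756, so c = a/β₁ = 244.60/0.756 = 323.54 mm.
From the linear strain diagram with ε_cu = 0.003: ε_t = 0.003 (d − c)/c = 0.003 × (905 − 323.54)/323.54 = 0.00539.
Since ε_t ≥ 0.005, the section is tension-controlled.

ε_t ≈ 0.00539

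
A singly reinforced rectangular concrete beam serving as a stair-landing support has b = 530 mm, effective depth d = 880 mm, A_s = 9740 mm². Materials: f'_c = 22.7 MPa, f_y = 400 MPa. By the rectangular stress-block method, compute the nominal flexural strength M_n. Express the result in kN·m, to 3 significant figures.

M_n ≈ 2690 kN·m

T = A_s f_y = 9740 × 400 = 3896000 N = 3896 kN.
From C = T: a = T/(0.85 f'_c b) = 3896000/(0.85 × 22.7 × 530) = 380.98 mm.
M_n = T(d − a/2) = 3896 kN × (880 − 190.49) mm = 2686.33 kN·m.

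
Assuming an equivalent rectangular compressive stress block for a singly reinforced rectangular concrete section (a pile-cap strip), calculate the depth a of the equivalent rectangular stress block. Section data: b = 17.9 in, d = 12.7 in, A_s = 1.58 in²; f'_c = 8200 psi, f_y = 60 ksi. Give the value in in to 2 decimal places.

a ≈ 0.76 in

T = A_s f_y = 1.58 × 60 = 94.8 kips.
a = T/(0.85 f'_c b) = 94.8/(0.85 × 8.2 × 17.9) = 0.76 in.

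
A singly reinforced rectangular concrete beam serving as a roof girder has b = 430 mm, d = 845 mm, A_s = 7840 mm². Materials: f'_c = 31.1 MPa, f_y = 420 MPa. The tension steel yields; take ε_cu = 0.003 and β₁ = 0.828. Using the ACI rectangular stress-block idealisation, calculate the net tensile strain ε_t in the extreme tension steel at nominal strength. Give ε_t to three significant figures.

a = A_s f_y/(0.85 f'_c b) = 289.68 mm.
β₁ = 0.828, so c = a/β₁ = 289.68/0.828 = 349.86 mm.
From the linear strain diagram with ε_cu = 0.003: ε_t = 0.003 (d − c)/c = 0.003 × (845 − 349.86)/349.86 = 0.00425.
ε_t is between 0.004 and 0.005 — transition zone.

ε_t ≈ 0.00425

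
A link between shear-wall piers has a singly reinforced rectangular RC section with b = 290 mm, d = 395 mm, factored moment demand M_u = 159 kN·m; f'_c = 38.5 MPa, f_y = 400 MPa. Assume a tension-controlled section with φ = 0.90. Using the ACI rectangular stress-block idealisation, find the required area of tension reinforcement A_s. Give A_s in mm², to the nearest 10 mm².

A_s ≈ 1190 mm²

M_n = M_u/φ = 159/0.90 = 176.667 kN·m.
With M_n = 0.85 f'_c a b (d − a/2), solve the quadratic for a:
a = d − √(d² − 2M_n/(0.85 f'_c b)) = 395 − √(395² − 2 × 176.667×10⁶/(0.85 × 38.5 × 290)) = 50.34 mm.
A_s = 0.85 f'_c a b / f_y = 0.85 × 38.5 × 50.34 × 290 / 400 = 1194.3 mm².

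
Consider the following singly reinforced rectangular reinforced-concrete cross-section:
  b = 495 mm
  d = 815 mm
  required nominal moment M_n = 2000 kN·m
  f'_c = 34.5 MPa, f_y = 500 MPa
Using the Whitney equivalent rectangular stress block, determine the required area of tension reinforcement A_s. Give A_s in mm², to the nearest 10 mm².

A_s ≈ 5560 mm²

With M_n = 0.85 f'_c a b (d − a/2), solve the quadratic for a:
a = d − √(d² − 2M_n/(0.85 f'_c b)) = 815 − √(815² − 2 × 2000×10⁶/(0.85 × 34.5 × 495)) = 191.57 mm.
A_s = 0.85 f'_c a b / f_y = 0.85 × 34.5 × 191.57 × 495 / 500 = 5561.6 mm².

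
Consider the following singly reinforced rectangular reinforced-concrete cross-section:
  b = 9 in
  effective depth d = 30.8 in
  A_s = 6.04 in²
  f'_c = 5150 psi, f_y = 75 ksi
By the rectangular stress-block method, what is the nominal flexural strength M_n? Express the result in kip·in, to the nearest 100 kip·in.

T = A_s f_y = 6.04 × 75 = 453 kips.
a = T/(0.85 f'_c b) = 453/(0.85 × 5.15 × 9) = 11.498 in.
M_n = T(d − a/2) = 453 × (30.8 − 5.749) = 11348.1 kip·in.

M_n ≈ 11300 kip·in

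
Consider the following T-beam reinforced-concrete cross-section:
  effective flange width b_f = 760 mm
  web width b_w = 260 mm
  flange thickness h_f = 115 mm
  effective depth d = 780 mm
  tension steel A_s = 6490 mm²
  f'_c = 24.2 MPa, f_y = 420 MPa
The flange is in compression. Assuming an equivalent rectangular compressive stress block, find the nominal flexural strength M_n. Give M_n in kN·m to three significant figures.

Tension: T = A_s f_y = 6490 × 420 = 2725800 N.
Try a within the flange: a = T/(0.85 f'_c b_f) = 2725800/(0.85 × 24.2 × 760) = 174.36 mm.
a = 174.36 > h_f = 115 mm: the block extends into the web. Split into flange-overhang and web parts.
C_f = 0.85 f'_c (b_f − b_w) h_f = 0.85 × 24.2 × (760 − 260) × 115 = 1182775 N.
Remaining web compression depth: a_w = (T − C_f)/(0.85 f'_c b_w) = (2725800 − 1182775)/(0.85 × 24.2 × 260) = 288.51 mm.
M_n = C_f(d − h_f/2) + (T − C_f)(d − a_w/2) = 1182775 × (780 − 57.5) + 1543025 × (780 − 144.255) = 854.55 + 980.97 = 1835.52 × 10⁶ N·mm.
M_n = 1835.52 kN·m.

M_n ≈ 1840 kN·m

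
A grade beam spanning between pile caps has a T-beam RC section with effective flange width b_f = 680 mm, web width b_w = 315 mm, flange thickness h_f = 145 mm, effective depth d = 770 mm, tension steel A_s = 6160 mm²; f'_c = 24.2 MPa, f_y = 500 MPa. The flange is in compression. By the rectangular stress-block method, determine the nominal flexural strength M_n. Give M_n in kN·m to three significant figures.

Tension: T = A_s f_y = 6160 × 500 = 3080000 N.
Try a within the flange: a = T/(0.85 f'_c b_f) = 3080000/(0.85 × 24.2 × 680) = 220.20 mm.
a = 220.20 > h_f = 145 mm: the block extends into the web. Split into flange-overhang and web parts.
C_f = 0.85 f'_c (b_f − b_w) h_f = 0.85 × 24.2 × (680 − 315) × 145 = 1088667 N.
Remaining web compression depth: a_w = (T − C_f)/(0.85 f'_c b_w) = (3080000 − 1088667)/(0.85 × 24.2 × 315) = 307.33 mm.
M_n = C_f(d − h_f/2) + (T − C_f)(d − a_w/2) = 1088667 × (770 − 72.5) + 1991333 × (770 − 153.665) = 759.35 + 1227.33 = 1986.68 × 10⁶ N·mm.
M_n = 1986.68 kN·m.

M_n ≈ 1990 kN·m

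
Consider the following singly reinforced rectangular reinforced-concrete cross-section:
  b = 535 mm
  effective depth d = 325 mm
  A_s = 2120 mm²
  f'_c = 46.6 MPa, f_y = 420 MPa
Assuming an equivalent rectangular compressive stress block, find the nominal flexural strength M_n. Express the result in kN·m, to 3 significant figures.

T = A_s f_y = 2120 × 420 = 890400 N = 890.4 kN.
From C = T: a = T/(0.85 f'_c b) = 890400/(0.85 × 46.6 × 535) = 42.02 mm.
M_n = T(d − a/2) = 890.4 kN × (325 − 21.01) mm = 270.67 kN·m.

M_n ≈ 271 kN·m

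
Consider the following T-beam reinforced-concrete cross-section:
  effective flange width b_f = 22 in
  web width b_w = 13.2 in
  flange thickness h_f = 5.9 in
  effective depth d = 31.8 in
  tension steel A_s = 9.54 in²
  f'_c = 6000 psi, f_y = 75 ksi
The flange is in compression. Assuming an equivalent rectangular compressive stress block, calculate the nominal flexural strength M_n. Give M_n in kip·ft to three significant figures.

Tension: T = A_s f_y = 9.54 × 75 = 715.5 kips.
Try a within the flange: a = T/(0.85 f'_c b_f) = 715.5/(0.85 × 6 × 22) = 6.377 in.
a = 6.377 > h_f = 5.9 in: the block extends into the web. Split into flange-overhang and web parts.
C_f = 0.85 f'_c (b_f − b_w) h_f = 0.85 × 6 × (22 − 13.2) × 5.9 = 264.8 kips.
Remaining web compression depth: a_w = (T − C_f)/(0.85 f'_c b_w) = (715.5 − 264.8)/(0.85 × 6 × 13.2) = 6.695 in.
M_n = C_f(d − h_f/2) + (T − C_f)(d − a_w/2) = 264.8 × (31.8 − 2.95) + 450.7 × (31.8 − 3.3475) = 7639.5 + 12823.5 = 20463.0 kip·in.
M_n = 20463.0/12 = 1705.25 kip·ft.

M_n ≈ 1710 kip·ft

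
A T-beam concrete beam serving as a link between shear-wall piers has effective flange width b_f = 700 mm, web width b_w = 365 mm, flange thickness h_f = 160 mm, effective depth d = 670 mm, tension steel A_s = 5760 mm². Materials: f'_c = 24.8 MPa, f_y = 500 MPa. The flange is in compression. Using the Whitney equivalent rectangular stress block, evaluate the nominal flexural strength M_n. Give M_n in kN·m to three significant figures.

Tension: T = A_s f_y = 5760 × 500 = 2880000 N.
Try a within the flange: a = T/(0.85 f'_c b_f) = 2880000/(0.85 × 24.8 × 700) = 195.17 mm.
a = 195.17 > h_f = 160 mm: the block extends into the web. Split into flange-overhang and web parts.
C_f = 0.85 f'_c (b_f − b_w) h_f = 0.85 × 24.8 × (700 − 365) × 160 = 1129888 N.
Remaining web compression depth: a_w = (T − C_f)/(0.85 f'_c b_w) = (2880000 − 1129888)/(0.85 × 24.8 × 365) = 227.46 mm.
M_n = C_f(d − h_f/2) + (T − C_f)(d − a_w/2) = 1129888 × (670 − 80) + 1750112 × (670 − 113.73) = 666.63 + 973.53 = 1640.16 × 10⁶ N·mm.
M_n = 1640.16 kN·m.

M_n ≈ 1640 kN·m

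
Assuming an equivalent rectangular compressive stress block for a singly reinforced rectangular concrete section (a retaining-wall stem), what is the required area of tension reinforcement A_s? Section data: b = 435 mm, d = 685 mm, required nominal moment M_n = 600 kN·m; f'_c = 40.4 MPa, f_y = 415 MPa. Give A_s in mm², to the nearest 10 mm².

With M_n = 0.85 f'_c a b (d − a/2), solve the quadratic for a:
a = d − √(d² − 2M_n/(0.85 f'_c b)) = 685 − √(685² − 2 × 600×10⁶/(0.85 × 40.4 × 435)) = 61.39 mm.
A_s = 0.85 f'_c a b / f_y = 0.85 × 40.4 × 61.39 × 435 / 415 = 2209.7 mm².

A_s ≈ 2210 mm²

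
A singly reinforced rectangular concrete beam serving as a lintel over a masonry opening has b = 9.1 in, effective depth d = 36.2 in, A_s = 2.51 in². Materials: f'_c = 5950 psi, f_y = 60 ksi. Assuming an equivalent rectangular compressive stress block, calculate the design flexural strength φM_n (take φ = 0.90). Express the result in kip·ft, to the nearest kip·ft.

T = A_s f_y = 2.51 × 60 = 150.6 kips.
a = T/(0.85 f'_c b) = 150.6/(0.85 × 5.95 × 9.1) = 3.272 in.
M_n = T(d − a/2) = 150.6 × (36.2 − 1.636) = 5205.3 kip·in = 5205.3/12 = 433.78 kip·ft.
φM_n = 0.90 × 433.78 = 390.40 kip·ft.

φM_n ≈ 390 kip·ft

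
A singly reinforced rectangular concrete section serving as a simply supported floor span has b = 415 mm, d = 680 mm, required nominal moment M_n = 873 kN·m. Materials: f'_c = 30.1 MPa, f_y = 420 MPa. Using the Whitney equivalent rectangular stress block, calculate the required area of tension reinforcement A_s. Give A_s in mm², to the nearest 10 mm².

A_s ≈ 3390 mm²

With M_n = 0.85 f'_c a b (d − a/2), solve the quadratic for a:
a = d − √(d² − 2M_n/(0.85 f'_c b)) = 680 − √(680² − 2 × 873×10⁶/(0.85 × 30.1 × 415)) = 134.14 mm.
A_s = 0.85 f'_c a b / f_y = 0.85 × 30.1 × 134.14 × 415 / 420 = 3391.1 mm².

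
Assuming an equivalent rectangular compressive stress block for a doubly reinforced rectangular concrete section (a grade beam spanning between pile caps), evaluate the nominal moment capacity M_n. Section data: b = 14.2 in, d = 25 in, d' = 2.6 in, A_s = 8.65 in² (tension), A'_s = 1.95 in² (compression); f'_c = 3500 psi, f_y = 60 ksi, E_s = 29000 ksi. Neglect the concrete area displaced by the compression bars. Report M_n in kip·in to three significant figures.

M_n ≈ 10800 kip·in

Assume both steels yield.
a = (A_s − A'_s) f_y/(0.85 f'_c b) = (8.65 − 1.95) × 60/(0.85 × 3.5 × 14.2) = 9.516 in.
c = a/β₁ = 9.516/0.85 = 11.195 in; ε'_s = 0.003(c − d')/c = 0.0023 ≥ ε_y = 0.0021, so the compression steel yields.
M_n = (A_s − A'_s) f_y (d − a/2) + A'_s f_y (d − d') = 402 × (25 − 4.758) + 117 × (25 − 2.6) = 8137.3 + 2620.8 = 10758.1 kip·in.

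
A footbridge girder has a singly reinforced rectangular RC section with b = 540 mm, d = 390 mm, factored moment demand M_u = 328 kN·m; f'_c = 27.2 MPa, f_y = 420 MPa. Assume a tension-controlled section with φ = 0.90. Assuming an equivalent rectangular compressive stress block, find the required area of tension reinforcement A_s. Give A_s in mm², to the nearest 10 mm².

M_n = M_u/φ = 328/0.90 = 364.444 kN·m.
With M_n = 0.85 f'_c a b (d − a/2), solve the quadratic for a:
a = d − √(d² − 2M_n/(0.85 f'_c b)) = 390 − √(390² − 2 × 364.444×10⁶/(0.85 × 27.2 × 540)) = 83.87 mm.
A_s = 0.85 f'_c a b / f_y = 0.85 × 27.2 × 83.87 × 540 / 420 = 2493.1 mm².

A_s ≈ 2490 mm²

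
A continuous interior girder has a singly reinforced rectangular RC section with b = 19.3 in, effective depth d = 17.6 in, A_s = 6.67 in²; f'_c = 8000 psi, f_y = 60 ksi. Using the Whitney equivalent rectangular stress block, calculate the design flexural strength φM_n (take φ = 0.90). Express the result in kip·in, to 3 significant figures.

T = A_s f_y = 6.67 × 60 = 400.2 kips.
a = T/(0.85 f'_c b) = 400.2/(0.85 × 8 × 19.3) = 3.049 in.
M_n = T(d − a/2) = 400.2 × (17.6 − 1.5245) = 6433.4 kip·in.
φM_n = 0.90 × 6433.4 = 5790.1 kip·in.

φM_n ≈ 5790 kip·in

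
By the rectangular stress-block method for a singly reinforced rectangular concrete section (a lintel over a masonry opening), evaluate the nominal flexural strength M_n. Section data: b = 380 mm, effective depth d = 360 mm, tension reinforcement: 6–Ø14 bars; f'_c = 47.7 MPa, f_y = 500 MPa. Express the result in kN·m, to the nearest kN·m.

A_s = 6 × 154 = 924 mm².
T = A_s f_y = 924 × 500 = 462000 N = 462 kN.
From C = T: a = T/(0.85 f'_c b) = 462000/(0.85 × 47.7 × 380) = 29.99 mm.
M_n = T(d − a/2) = 462 kN × (360 − 14.995) mm = 159.39 kN·m.

M_n ≈ 159 kN·m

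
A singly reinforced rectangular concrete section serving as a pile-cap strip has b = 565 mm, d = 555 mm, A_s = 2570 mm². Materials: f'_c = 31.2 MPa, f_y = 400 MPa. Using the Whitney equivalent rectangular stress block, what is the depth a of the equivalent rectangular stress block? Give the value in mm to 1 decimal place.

T = A_s f_y = 2570 × 400 = 1028000 N = 1028 kN.
Setting C = 0.85 f'_c a b equal to T: a = 1028000/(0.85 × 31.2 × 565) = 68.6 mm.

a ≈ 68.6 mm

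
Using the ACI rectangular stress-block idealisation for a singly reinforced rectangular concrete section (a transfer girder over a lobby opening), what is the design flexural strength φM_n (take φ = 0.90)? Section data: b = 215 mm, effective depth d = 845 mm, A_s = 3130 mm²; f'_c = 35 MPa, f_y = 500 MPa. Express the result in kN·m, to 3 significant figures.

φM_n ≈ 1020 kN·m

T = A_s f_y = 3130 × 500 = 1565000 N = 1565 kN.
From C = T: a = T/(0.85 f'_c b) = 1565000/(0.85 × 35 × 215) = 244.67 mm.
M_n = T(d − a/2) = 1565 kN × (845 − 122.335) mm = 1130.97 kN·m.
φM_n = 0.90 × 1130.97 = 1017.87 kN·m.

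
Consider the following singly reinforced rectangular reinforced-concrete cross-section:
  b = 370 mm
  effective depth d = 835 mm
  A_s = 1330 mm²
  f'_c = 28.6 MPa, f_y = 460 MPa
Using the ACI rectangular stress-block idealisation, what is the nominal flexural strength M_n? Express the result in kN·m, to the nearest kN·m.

M_n ≈ 490 kN·m

T = A_s f_y = 1330 × 460 = 611800 N = 611.8 kN.
From C = T: a = T/(0.85 f'_c b) = 611800/(0.85 × 28.6 × 370) = 68.02 mm.
M_n = T(d − a/2) = 611.8 kN × (835 − 34.01) mm = 490.05 kN·m.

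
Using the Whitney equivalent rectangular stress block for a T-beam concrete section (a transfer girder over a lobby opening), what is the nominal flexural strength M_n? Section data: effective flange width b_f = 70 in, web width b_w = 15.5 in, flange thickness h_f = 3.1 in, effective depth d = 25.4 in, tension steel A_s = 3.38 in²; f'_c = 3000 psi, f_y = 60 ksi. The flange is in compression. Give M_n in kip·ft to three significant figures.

M_n ≈ 420 kip·ft

Tension: T = A_s f_y = 3.38 × 60 = 202.8 kips.
Try a within the flange: a = T/(0.85 f'_c b_f) = 202.8/(0.85 × 3 × 70) = 1.136 in.
Since a = 1.136 ≤ h_f = 3.1 in, the stress block lies entirely in the flange; analyse as a rectangular beam of width b_f.
M_n = T(d − a/2) = 202.8 × (25.4 − 0.568) = 5035.9 kip·in.
M_n = 5035.9/12 = 419.66 kip·ft.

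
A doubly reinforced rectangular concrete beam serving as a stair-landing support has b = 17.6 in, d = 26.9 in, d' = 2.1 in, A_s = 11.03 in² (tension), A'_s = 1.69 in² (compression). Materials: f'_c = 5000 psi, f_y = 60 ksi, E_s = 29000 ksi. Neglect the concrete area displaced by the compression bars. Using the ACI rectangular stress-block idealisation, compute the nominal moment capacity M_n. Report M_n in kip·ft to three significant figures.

M_n ≈ 1290 kip·ft

Assume both steels yield.
a = (A_s − A'_s) f_y/(0.85 f'_c b) = (11.03 − 1.69) × 60/(0.85 × 5 × 17.6) = 7.492 in.
c = a/β₁ = 7.492/0.8 = 9.365 in; ε'_s = 0.003(c − d')/c = 0.0023 ≥ ε_y = 0.0021, so the compression steel yields.
M_n = (A_s − A'_s) f_y (d − a/2) + A'_s f_y (d − d') = 560.4 × (26.9 − 3.746) + 101.4 × (26.9 − 2.1) = 12975.5 + 2514.7 = 15490.2 kip·in = 15490.2/12 = 1290.85 kip·ft.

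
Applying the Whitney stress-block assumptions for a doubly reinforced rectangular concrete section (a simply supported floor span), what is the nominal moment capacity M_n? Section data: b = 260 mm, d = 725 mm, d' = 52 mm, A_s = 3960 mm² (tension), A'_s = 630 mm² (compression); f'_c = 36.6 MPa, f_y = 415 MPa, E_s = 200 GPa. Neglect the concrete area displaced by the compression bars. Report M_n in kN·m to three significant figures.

M_n ≈ 1060 kN·m

Assume both tension and compression steel yield.
Net tension couple steel: A_s − A'_s = 3330 mm².
a = (A_s − A'_s) f_y / (0.85 f'_c b) = 1381950/(0.85 × 36.6 × 260) = 170.85 mm.
c = a/β₁ = 170.85/0.789 = 216.54 mm; ε'_s = 0.003(c − d')/c = 0.0023 ≥ f_y/E_s = 0.0021, so compression steel does yield.
M_n = (A_s − A'_s) f_y (d − a/2) + A'_s f_y (d − d') = [1381950 × (725 − 85.425) + 261450 × (725 − 52)] × 10⁻⁶ = 883.86 + 175.96 = 1059.82 kN·m.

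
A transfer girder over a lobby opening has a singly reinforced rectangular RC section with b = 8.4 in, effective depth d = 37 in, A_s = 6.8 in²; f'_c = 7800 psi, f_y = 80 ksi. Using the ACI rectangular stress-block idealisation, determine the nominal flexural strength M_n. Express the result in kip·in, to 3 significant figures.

M_n ≈ 17500 kip·in

T = A_s f_y = 6.8 × 80 = 544 kips.
a = T/(0.85 f'_c b) = 544/(0.85 × 7.8 × 8.4) = 9.768 in.
M_n = T(d − a/2) = 544 × (37 − 4.884) = 17471.1 kip·in.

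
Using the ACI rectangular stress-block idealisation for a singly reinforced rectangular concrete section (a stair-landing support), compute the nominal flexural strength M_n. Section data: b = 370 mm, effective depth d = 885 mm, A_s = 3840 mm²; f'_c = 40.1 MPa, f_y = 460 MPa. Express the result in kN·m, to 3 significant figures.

M_n ≈ 1440 kN·m

T = A_s f_y = 3840 × 460 = 1766400 N = 1766.4 kN.
From C = T: a = T/(0.85 f'_c b) = 1766400/(0.85 × 40.1 × 370) = 140.06 mm.
M_n = T(d − a/2) = 1766.4 kN × (885 − 70.03) mm = 1439.56 kN·m.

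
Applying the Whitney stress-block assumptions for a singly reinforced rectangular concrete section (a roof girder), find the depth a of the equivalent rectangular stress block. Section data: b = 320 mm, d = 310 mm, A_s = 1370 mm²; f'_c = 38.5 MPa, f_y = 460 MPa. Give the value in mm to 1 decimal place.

a ≈ 60.2 mm

T = A_s f_y = 1370 × 460 = 630200 N = 630.2 kN.
Setting C = 0.85 f'_c a b equal to T: a = 630200/(0.85 × 38.5 × 320) = 60.2 mm.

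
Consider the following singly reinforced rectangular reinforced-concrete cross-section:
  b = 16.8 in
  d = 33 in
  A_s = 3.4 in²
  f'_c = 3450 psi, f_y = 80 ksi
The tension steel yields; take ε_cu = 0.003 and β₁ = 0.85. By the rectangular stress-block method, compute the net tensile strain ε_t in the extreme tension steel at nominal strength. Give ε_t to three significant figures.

a = A_s f_y/(0.85 f'_c b) = 5.521 in.
β₁ = 0.85, so c = a/β₁ = 5.521/0.85 = 6.495 in.
From the linear strain diagram with ε_cu = 0.003: ε_t = 0.003 (d − c)/c = 0.003 × (33 − 6.495)/6.495 = 0.0122.
Since ε_t ≥ 0.005, the section is tension-controlled.

ε_t ≈ 0.0122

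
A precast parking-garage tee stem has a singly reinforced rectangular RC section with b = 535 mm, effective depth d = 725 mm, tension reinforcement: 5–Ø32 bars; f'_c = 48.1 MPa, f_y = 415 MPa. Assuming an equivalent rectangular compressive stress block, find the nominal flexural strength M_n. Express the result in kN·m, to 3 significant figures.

M_n ≈ 1150 kN·m

A_s = 5 × 804 = 4020 mm².
T = A_s f_y = 4020 × 415 = 1668300 N = 1668.3 kN.
From C = T: a = T/(0.85 f'_c b) = 1668300/(0.85 × 48.1 × 535) = 76.27 mm.
M_n = T(d − a/2) = 1668.3 kN × (725 − 38.135) mm = 1145.90 kN·m.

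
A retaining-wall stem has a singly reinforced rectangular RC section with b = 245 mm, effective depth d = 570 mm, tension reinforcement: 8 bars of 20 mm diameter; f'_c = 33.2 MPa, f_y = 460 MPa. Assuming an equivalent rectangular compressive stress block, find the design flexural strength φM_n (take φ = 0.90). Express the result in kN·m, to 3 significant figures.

φM_n ≈ 506 kN·m

A_s = 8 × 314 = 2512 mm².
T = A_s f_y = 2512 × 460 = 1155520 N = 1155.52 kN.
From C = T: a = T/(0.85 f'_c b) = 1155520/(0.85 × 33.2 × 245) = 167.13 mm.
M_n = T(d − a/2) = 1155.52 kN × (570 − 83.565) mm = 562.09 kN·m.
φM_n = 0.90 × 562.09 = 505.88 kN·m.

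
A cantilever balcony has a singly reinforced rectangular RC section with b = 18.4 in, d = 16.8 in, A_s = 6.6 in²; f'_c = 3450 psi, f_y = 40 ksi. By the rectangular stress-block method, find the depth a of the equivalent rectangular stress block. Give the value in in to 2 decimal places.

a ≈ 4.89 in

T = A_s f_y = 6.6 × 40 = 264 kips.
a = T/(0.85 f'_c b) = 264/(0.85 × 3.45 × 18.4) = 4.89 in.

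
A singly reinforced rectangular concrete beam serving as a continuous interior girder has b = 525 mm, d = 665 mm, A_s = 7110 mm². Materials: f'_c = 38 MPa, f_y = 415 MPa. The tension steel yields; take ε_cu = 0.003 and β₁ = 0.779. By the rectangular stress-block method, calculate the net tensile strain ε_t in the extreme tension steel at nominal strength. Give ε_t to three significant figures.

a = A_s f_y/(0.85 f'_c b) = 174.00 mm.
β₁ = 0.779, so c = a/β₁ = 174.00/0.779 = 223.36 mm.
From the linear strain diagram with ε_cu = 0.003: ε_t = 0.003 (d − c)/c = 0.003 × (665 − 223.36)/223.36 = 0.00593.
Since ε_t ≥ 0.005, the section is tension-controlled.

ε_t ≈ 0.00593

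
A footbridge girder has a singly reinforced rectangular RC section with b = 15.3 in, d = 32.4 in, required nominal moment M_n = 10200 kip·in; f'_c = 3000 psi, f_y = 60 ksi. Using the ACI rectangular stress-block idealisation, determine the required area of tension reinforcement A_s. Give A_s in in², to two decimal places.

From M_n = 0.85 f'_c a b (d − a/2):
a = d − √(d² − 2M_n/(0.85 f'_c b)) = 32.4 − √(32.4² − 2 × 10200/(0.85 × 3 × 15.3)) = 9.446 in.
A_s = 0.85 f'_c a b / f_y = 0.85 × 3 × 9.446 × 15.3 / 60 = 6.142 in².

A_s ≈ 6.14 in²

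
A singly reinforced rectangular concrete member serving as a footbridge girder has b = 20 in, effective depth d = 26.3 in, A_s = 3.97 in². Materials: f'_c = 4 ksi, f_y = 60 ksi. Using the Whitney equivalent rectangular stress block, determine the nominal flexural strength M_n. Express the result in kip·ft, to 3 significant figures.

T = A_s f_y = 3.97 × 60 = 238.2 kips.
a = T/(0.85 f'_c b) = 238.2/(0.85 × 4 × 20) = 3.503 in.
M_n = T(d − a/2) = 238.2 × (26.3 − 1.7515) = 5847.5 kip·in = 5847.5/12 = 487.29 kip·ft.

M_n ≈ 487 kip·ft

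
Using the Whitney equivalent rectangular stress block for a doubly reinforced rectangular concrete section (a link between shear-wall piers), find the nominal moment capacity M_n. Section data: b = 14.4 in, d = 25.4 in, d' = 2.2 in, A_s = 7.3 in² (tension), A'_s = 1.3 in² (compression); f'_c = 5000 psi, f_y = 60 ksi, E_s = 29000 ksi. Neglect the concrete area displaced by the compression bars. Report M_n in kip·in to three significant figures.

Assume both steels yield.
a = (A_s − A'_s) f_y/(0.85 f'_c b) = (7.3 − 1.3) × 60/(0.85 × 5 × 14.4) = 5.882 in.
c = a/β₁ = 5.882/0.8 = 7.353 in; ε'_s = 0.003(c − d')/c = 0.0021 ≥ ε_y = 0.0021, so the compression steel yields.
M_n = (A_s − A'_s) f_y (d − a/2) + A'_s f_y (d − d') = 360 × (25.4 − 2.941) + 78 × (25.4 − 2.2) = 8085.2 + 1809.6 = 9894.8 kip·in.

M_n ≈ 9890 kip·in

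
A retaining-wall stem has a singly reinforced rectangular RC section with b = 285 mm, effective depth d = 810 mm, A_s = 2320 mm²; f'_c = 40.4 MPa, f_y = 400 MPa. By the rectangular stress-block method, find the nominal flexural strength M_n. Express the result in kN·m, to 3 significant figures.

M_n ≈ 708 kN·m

T = A_s f_y = 2320 × 400 = 928000 N = 928 kN.
From C = T: a = T/(0.85 f'_c b) = 928000/(0.85 × 40.4 × 285) = 94.82 mm.
M_n = T(d − a/2) = 928 kN × (810 − 47.41) mm = 707.68 kN·m.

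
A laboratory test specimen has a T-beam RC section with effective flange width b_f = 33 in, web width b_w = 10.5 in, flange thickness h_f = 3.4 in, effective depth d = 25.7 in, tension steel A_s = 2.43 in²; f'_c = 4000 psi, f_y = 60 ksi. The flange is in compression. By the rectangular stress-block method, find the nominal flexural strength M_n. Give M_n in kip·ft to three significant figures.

M_n ≈ 304 kip·ft

Tension: T = A_s f_y = 2.43 × 60 = 145.8 kips.
Try a within the flange: a = T/(0.85 f'_c b_f) = 145.8/(0.85 × 4 × 33) = 1.299 in.
Since a = 1.299 ≤ h_f = 3.4 in, the stress block lies entirely in the flange; analyse as a rectangular beam of width b_f.
M_n = T(d − a/2) = 145.8 × (25.7 − 0.6495) = 3652.4 kip·in.
M_n = 3652.4/12 = 304.37 kip·ft.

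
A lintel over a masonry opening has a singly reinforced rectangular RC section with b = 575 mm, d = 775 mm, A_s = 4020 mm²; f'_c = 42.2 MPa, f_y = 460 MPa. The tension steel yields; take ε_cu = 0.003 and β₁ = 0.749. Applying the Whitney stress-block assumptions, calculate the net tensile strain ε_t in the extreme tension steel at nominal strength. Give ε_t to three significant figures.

a = A_s f_y/(0.85 f'_c b) = 89.66 mm.
β₁ = 0.749, so c = a/β₁ = 89.66/0.749 = 119.71 mm.
From the linear strain diagram with ε_cu = 0.003: ε_t = 0.003 (d − c)/c = 0.003 × (775 − 119.71)/119.71 = 0.0164.
Since ε_t ≥ 0.005, the section is tension-controlled.

ε_t ≈ 0.0164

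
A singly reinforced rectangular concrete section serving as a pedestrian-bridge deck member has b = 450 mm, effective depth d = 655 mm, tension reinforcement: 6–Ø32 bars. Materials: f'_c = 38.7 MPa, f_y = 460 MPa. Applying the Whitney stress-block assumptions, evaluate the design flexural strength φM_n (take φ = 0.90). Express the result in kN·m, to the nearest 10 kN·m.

φM_n ≈ 1160 kN·m

A_s = 6 × 804 = 4824 mm².
T = A_s f_y = 4824 × 460 = 2219040 N = 2219.04 kN.
From C = T: a = T/(0.85 f'_c b) = 2219040/(0.85 × 38.7 × 450) = 149.91 mm.
M_n = T(d − a/2) = 2219.04 kN × (655 − 74.955) mm = 1287.14 kN·m.
φM_n = 0.90 × 1287.14 = 1158.43 kN·m.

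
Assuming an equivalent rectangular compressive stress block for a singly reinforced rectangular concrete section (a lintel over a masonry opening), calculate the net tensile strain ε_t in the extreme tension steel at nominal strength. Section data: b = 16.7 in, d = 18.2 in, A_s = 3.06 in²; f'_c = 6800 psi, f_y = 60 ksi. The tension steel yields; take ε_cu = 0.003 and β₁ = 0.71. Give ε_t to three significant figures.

ε_t ≈ 0.0174

a = A_s f_y/(0.85 f'_c b) = 1.902 in.
β₁ = 0.71, so c = a/β₁ = 1.902/0.71 = 2.679 in.
From the linear strain diagram with ε_cu = 0.003: ε_t = 0.003 (d − c)/c = 0.003 × (18.2 − 2.679)/2.679 = 0.0174.
Since ε_t ≥ 0.005, the section is tension-controlled.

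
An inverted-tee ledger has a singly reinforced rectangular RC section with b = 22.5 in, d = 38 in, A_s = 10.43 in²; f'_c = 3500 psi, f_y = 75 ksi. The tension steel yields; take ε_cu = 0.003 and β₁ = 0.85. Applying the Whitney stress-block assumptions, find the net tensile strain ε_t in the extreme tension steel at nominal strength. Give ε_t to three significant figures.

ε_t ≈ 0.00529

a = A_s f_y/(0.85 f'_c b) = 11.686 in.
β₁ = 0.85, so c = a/β₁ = 11.686/0.85 = 13.748 in.
From the linear strain diagram with ε_cu = 0.003: ε_t = 0.003 (d − c)/c = 0.003 × (38 − 13.748)/13.748 = 0.00529.
Since ε_t ≥ 0.005, the section is tension-controlled.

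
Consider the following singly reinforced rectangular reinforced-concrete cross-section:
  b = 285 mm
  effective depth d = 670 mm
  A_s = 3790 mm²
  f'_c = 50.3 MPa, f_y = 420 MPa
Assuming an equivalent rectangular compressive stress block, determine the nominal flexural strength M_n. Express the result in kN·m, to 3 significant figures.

M_n ≈ 963 kN·m

T = A_s f_y = 3790 × 420 = 1591800 N = 1591.8 kN.
From C = T: a = T/(0.85 f'_c b) = 1591800/(0.85 × 50.3 × 285) = 130.63 mm.
M_n = T(d − a/2) = 1591.8 kN × (670 − 65.315) mm = 962.54 kN·m.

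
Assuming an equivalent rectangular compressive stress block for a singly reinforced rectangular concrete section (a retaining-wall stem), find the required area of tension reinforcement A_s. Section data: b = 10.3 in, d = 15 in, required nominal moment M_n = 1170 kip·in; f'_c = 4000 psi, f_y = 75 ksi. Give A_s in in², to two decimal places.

A_s ≈ 1.13 in²

From M_n = 0.85 f'_c a b (d − a/2):
a = d − √(d² − 2M_n/(0.85 f'_c b)) = 15 − √(15² − 2 × 1170/(0.85 × 4 × 10.3)) = 2.423 in.
A_s = 0.85 f'_c a b / f_y = 0.85 × 4 × 2.423 × 10.3 / 75 = 1.131 in².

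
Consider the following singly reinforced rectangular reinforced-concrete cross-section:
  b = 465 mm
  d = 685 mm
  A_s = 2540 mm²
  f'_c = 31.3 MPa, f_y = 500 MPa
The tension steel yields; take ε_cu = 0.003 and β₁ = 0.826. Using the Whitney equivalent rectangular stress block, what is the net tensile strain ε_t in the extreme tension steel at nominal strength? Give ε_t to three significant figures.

ε_t ≈ 0.0135

a = A_s f_y/(0.85 f'_c b) = 102.66 mm.
β₁ = 0.826, so c = a/β₁ = 102.66/0.826 = 124.29 mm.
From the linear strain diagram with ε_cu = 0.003: ε_t = 0.003 (d − c)/c = 0.003 × (685 − 124.29)/124.29 = 0.0135.
Since ε_t ≥ 0.005, the section is tension-controlled.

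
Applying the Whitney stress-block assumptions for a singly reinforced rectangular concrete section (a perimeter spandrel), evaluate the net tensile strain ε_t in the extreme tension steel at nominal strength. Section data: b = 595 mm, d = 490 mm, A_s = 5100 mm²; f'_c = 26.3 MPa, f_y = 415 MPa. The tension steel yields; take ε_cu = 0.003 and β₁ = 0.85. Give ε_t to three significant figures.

a = A_s f_y/(0.85 f'_c b) = 159.12 mm.
β₁ = 0.85, so c = a/β₁ = 159.12/0.85 = 187.20 mm.
From the linear strain diagram with ε_cu = 0.003: ε_t = 0.003 (d − c)/c = 0.003 × (490 − 187.20)/187.20 = 0.00485.
ε_t is between 0.004 and 0.005 — transition zone.

ε_t ≈ 0.00485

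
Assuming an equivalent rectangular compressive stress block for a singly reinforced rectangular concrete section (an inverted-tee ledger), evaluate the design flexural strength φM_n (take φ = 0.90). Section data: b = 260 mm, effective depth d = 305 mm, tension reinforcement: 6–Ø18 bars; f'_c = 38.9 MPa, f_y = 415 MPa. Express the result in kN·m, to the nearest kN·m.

φM_n ≈ 153 kN·m

A_s = 6 × 254 = 1524 mm².
T = A_s f_y = 1524 × 415 = 632460 N = 632.46 kN.
From C = T: a = T/(0.85 f'_c b) = 632460/(0.85 × 38.9 × 260) = 73.57 mm.
M_n = T(d − a/2) = 632.46 kN × (305 − 36.785) mm = 169.64 kN·m.
φM_n = 0.90 × 169.64 = 152.68 kN·m.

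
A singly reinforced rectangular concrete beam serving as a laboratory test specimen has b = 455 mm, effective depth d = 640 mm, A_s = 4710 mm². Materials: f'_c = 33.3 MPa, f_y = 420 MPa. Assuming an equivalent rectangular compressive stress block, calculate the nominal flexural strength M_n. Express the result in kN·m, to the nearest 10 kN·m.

T = A_s f_y = 4710 × 420 = 1978200 N = 1978.2 kN.
From C = T: a = T/(0.85 f'_c b) = 1978200/(0.85 × 33.3 × 455) = 153.60 mm.
M_n = T(d − a/2) = 1978.2 kN × (640 − 76.8) mm = 1114.12 kN·m.

M_n ≈ 1110 kN·m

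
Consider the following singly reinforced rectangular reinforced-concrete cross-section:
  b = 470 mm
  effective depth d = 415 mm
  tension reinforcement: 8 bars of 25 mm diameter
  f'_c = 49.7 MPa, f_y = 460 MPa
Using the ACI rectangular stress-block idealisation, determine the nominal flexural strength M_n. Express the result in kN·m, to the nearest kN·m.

A_s = 8 × 491 = 3928 mm².
T = A_s f_y = 3928 × 460 = 1806880 N = 1806.88 kN.
From C = T: a = T/(0.85 f'_c b) = 1806880/(0.85 × 49.7 × 470) = 91.00 mm.
M_n = T(d − a/2) = 1806.88 kN × (415 − 45.5) mm = 667.64 kN·m.

M_n ≈ 668 kN·m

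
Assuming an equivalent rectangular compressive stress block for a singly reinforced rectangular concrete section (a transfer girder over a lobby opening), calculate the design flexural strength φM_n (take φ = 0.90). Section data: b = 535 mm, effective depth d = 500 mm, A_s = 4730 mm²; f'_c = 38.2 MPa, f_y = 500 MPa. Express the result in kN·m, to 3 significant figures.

φM_n ≈ 919 kN·m

T = A_s f_y = 4730 × 500 = 2365000 N = 2365 kN.
From C = T: a = T/(0.85 f'_c b) = 2365000/(0.85 × 38.2 × 535) = 136.14 mm.
M_n = T(d − a/2) = 2365 kN × (500 − 68.07) mm = 1021.51 kN·m.
φM_n = 0.90 × 1021.51 = 919.36 kN·m.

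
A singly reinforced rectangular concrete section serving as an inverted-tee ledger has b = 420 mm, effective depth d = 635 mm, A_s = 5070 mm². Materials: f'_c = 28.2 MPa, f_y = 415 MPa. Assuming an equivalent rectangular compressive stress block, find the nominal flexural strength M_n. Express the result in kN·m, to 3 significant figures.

M_n ≈ 1120 kN·m

T = A_s f_y = 5070 × 415 = 2104050 N = 2104.05 kN.
From C = T: a = T/(0.85 f'_c b) = 2104050/(0.85 × 28.2 × 420) = 209.00 mm.
M_n = T(d − a/2) = 2104.05 kN × (635 − 104.5) mm = 1116.20 kN·m.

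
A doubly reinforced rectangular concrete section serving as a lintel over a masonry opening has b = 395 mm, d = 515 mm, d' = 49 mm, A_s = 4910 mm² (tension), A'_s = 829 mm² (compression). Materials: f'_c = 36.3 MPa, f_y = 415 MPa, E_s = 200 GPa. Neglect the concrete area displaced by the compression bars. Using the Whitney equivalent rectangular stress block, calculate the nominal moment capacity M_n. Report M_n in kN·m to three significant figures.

M_n ≈ 915 kN·m

Assume both tension and compression steel yield.
Net tension couple steel: A_s − A'_s = 4081 mm².
a = (A_s − A'_s) f_y / (0.85 f'_c b) = 1693615/(0.85 × 36.3 × 395) = 138.96 mm.
c = a/β₁ = 138.96/0.791 = 175.68 mm; ε'_s = 0.003(c − d')/c = 0.0022 ≥ f_y/E_s = 0.0021, so compression steel does yield.
M_n = (A_s − A'_s) f_y (d − a/2) + A'_s f_y (d − d') = [1693615 × (515 − 69.48) + 344035 × (515 − 49)] × 10⁻⁶ = 754.54 + 160.32 = 914.86 kN·m.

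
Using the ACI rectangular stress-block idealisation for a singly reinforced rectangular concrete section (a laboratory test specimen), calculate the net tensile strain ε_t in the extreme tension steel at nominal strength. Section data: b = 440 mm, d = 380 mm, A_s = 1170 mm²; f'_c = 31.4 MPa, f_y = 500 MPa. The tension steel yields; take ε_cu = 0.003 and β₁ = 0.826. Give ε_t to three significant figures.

a = A_s f_y/(0.85 f'_c b) = 49.81 mm.
β₁ = 0.826, so c = a/β₁ = 49.81/0.826 = 60.30 mm.
From the linear strain diagram with ε_cu = 0.003: ε_t = 0.003 (d − c)/c = 0.003 × (380 − 60.30)/60.30 = 0.0159.
Since ε_t ≥ 0.005, the section is tension-controlled.

ε_t ≈ 0.0159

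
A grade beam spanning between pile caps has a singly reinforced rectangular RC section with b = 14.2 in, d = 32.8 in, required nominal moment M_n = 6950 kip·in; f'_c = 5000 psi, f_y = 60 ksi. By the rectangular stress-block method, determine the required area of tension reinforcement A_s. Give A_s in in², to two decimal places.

A_s ≈ 3.74 in²

From M_n = 0.85 f'_c a b (d − a/2):
a = d − √(d² − 2M_n/(0.85 f'_c b)) = 32.8 − √(32.8² − 2 × 6950/(0.85 × 5 × 14.2)) = 3.722 in.
A_s = 0.85 f'_c a b / f_y = 0.85 × 5 × 3.722 × 14.2 / 60 = 3.744 in².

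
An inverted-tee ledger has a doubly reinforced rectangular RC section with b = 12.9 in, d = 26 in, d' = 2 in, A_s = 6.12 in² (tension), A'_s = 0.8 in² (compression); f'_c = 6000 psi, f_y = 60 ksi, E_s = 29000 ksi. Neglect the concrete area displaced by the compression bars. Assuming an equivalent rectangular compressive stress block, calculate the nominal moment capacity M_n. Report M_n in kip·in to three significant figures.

M_n ≈ 8680 kip·in

Assume both steels yield.
a = (A_s − A'_s) f_y/(0.85 f'_c b) = (6.12 − 0.8) × 60/(0.85 × 6 × 12.9) = 4.852 in.
c = a/β₁ = 4.852/0.75 = 6.469 in; ε'_s = 0.003(c − d')/c = 0.0021 ≥ ε_y = 0.0021, so the compression steel yields.
M_n = (A_s − A'_s) f_y (d − a/2) + A'_s f_y (d − d') = 319.2 × (26 − 2.426) + 48 × (26 − 2) = 7524.8 + 1152.0 = 8676.8 kip·in.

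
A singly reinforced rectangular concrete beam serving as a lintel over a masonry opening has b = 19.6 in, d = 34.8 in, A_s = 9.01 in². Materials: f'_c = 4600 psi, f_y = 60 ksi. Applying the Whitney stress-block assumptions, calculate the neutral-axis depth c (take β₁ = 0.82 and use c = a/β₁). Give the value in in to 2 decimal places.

c ≈ 8.60 in

T = A_s f_y = 9.01 × 60 = 540.6 kips.
a = T/(0.85 f'_c b) = 540.6/(0.85 × 4.6 × 19.6) = 7.0541 in.
With β₁ = 0.82, c = a/β₁ = 7.0541/0.82 = 8.60 in.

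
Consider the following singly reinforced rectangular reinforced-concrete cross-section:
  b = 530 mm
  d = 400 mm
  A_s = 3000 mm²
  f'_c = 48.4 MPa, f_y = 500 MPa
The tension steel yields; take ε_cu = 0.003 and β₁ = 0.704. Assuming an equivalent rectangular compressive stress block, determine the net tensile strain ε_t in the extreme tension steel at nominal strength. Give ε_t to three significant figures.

ε_t ≈ 0.00928

a = A_s f_y/(0.85 f'_c b) = 68.79 mm.
β₁ = 0.704, so c = a/β₁ = 68.79/0.704 = 97.71 mm.
From the linear strain diagram with ε_cu = 0.003: ε_t = 0.003 (d − c)/c = 0.003 × (400 − 97.71)/97.71 = 0.00928.
Since ε_t ≥ 0.005, the section is tension-controlled.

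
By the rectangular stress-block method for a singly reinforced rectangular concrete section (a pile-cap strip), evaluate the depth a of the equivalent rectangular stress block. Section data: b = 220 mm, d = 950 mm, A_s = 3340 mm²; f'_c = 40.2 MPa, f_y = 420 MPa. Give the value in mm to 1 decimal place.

T = A_s f_y = 3340 × 420 = 1402800 N = 1402.8 kN.
Setting C = 0.85 f'_c a b equal to T: a = 1402800/(0.85 × 40.2 × 220) = 186.6 mm.

a ≈ 186.6 mm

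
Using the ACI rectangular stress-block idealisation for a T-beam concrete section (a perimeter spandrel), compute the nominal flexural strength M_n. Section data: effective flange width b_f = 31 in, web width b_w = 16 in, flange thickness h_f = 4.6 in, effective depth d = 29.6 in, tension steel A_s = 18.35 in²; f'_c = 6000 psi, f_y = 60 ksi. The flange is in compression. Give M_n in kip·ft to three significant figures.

M_n ≈ 2360 kip·ft

Tension: T = A_s f_y = 18.35 × 60 = 1101 kips.
Try a within the flange: a = T/(0.85 f'_c b_f) = 1101/(0.85 × 6 × 31) = 6.964 in.
a = 6.964 > h_f = 4.6 in: the block extends into the web. Split into flange-overhang and web parts.
C_f = 0.85 f'_c (b_f − b_w) h_f = 0.85 × 6 × (31 − 16) × 4.6 = 351.9 kips.
Remaining web compression depth: a_w = (T − C_f)/(0.85 f'_c b_w) = (1101 − 351.9)/(0.85 × 6 × 16) = 9.180 in.
M_n = C_f(d − h_f/2) + (T − C_f)(d − a_w/2) = 351.9 × (29.6 − 2.3) + 749.1 × (29.6 − 4.59) = 9606.9 + 18735.0 = 28341.9 kip·in.
M_n = 28341.9/12 = 2361.83 kip·ft.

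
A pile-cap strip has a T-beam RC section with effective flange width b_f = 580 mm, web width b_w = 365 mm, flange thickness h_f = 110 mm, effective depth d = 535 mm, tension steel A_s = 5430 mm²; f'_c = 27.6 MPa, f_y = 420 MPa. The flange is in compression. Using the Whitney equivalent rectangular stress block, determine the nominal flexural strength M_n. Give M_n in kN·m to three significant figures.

Tension: T = A_s f_y = 5430 × 420 = 2280600 N.
Try a within the flange: a = T/(0.85 f'_c b_f) = 2280600/(0.85 × 27.6 × 580) = 167.61 mm.
a = 167.61 > h_f = 110 mm: the block extends into the web. Split into flange-overhang and web parts.
C_f = 0.85 f'_c (b_f − b_w) h_f = 0.85 × 27.6 × (580 − 365) × 110 = 554829 N.
Remaining web compression depth: a_w = (T − C_f)/(0.85 f'_c b_w) = (2280600 − 554829)/(0.85 × 27.6 × 365) = 201.54 mm.
M_n = C_f(d − h_f/2) + (T − C_f)(d − a_w/2) = 554829 × (535 − 55) + 1725771 × (535 − 100.77) = 266.32 + 749.38 = 1015.70 × 10⁶ N·mm.
M_n = 1015.70 kN·m.

M_n ≈ 1020 kN·m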